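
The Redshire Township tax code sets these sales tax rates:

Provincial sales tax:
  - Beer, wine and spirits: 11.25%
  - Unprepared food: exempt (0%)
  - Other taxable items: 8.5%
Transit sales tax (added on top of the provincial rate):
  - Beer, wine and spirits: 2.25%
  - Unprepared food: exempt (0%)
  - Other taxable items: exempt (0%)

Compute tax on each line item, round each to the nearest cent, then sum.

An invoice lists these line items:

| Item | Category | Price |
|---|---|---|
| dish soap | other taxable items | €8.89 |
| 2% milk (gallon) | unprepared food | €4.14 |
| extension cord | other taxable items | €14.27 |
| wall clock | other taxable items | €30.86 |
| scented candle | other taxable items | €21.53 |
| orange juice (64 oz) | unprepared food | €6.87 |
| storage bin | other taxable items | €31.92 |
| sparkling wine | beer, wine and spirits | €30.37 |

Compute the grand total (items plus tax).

€162.08

Dish soap €8.89: other taxable items → 8.5% + 0% transit = 8.5% → €0.76
2% milk (gallon) €4.14: unprepared food → 0% + 0% transit = 0% → €0.00
Extension cord €14.27: other taxable items → 8.5% + 0% transit = 8.5% → €1.21
Wall clock €30.86: other taxable items → 8.5% + 0% transit = 8.5% → €2.62
Scented candle €21.53: other taxable items → 8.5% + 0% transit = 8.5% → €1.83
Orange juice (64 oz) €6.87: unprepared food → 0% + 0% transit = 0% → €0.00
Storage bin €31.92: other taxable items → 8.5% + 0% transit = 8.5% → €2.71
Sparkling wine €30.37: beer, wine and spirits → 11.25% + 2.25% transit = 13.5% → €4.10
Subtotal = €148.85; tax = €13.23; total due = €162.08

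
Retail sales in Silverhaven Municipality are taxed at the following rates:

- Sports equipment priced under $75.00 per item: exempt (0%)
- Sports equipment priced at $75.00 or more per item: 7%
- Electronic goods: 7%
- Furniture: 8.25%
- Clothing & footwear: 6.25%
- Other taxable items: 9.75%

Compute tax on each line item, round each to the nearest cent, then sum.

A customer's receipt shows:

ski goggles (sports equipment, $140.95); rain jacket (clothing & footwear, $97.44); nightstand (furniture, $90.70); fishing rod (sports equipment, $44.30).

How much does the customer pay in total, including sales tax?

$396.83

Ski goggles $140.95: sports equipment, $75.00 or more → 7% → $9.87
Rain jacket $97.44: clothing & footwear → 6.25% → $6.09
Nightstand $90.70: furniture → 8.25% → $7.48
Fishing rod $44.30: sports equipment, under $75.00 → 0% → $0.00
Subtotal = $373.39; tax = $23.44; total due = $396.83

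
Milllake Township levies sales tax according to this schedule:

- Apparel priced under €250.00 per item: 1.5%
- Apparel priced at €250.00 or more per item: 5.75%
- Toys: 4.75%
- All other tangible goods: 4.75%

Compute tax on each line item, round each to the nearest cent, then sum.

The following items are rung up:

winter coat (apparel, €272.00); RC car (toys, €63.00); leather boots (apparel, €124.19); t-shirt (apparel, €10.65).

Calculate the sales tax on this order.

€20.65

Winter coat €272.00: apparel, €250.00 or more → 5.75% → €15.64
RC car €63.00: toys → 4.75% → €2.99
Leather boots €124.19: apparel, under €250.00 → 1.5% → €1.86
T-shirt €10.65: apparel, under €250.00 → 1.5% → €0.16
Total tax = €15.64 + €2.99 + €1.86 + €0.16 = €20.65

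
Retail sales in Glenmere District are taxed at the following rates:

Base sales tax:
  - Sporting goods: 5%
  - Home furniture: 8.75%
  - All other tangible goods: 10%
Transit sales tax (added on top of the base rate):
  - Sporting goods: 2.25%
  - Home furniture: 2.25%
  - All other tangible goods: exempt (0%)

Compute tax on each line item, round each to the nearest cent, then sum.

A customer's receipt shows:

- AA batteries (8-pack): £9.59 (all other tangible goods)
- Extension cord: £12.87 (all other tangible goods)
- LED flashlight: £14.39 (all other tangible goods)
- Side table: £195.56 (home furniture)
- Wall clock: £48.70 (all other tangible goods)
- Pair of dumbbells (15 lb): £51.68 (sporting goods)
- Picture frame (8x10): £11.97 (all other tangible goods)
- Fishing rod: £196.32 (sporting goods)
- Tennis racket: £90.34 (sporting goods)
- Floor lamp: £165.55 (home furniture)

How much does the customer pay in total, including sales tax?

AA batteries (8-pack) £9.59: all other tangible goods → 10% + 0% transit = 10% → £0.96
Extension cord £12.87: all other tangible goods → 10% + 0% transit = 10% → £1.29
LED flashlight £14.39: all other tangible goods → 10% + 0% transit = 10% → £1.44
Side table £195.56: home furniture → 8.75% + 2.25% transit = 11% → £21.51
Wall clock £48.70: all other tangible goods → 10% + 0% transit = 10% → £4.87
Pair of dumbbells (15 lb) £51.68: sporting goods → 5% + 2.25% transit = 7.25% → £3.75
Picture frame (8x10) £11.97: all other tangible goods → 10% + 0% transit = 10% → £1.20
Fishing rod £196.32: sporting goods → 5% + 2.25% transit = 7.25% → £14.23
Tennis racket £90.34: sporting goods → 5% + 2.25% transit = 7.25% → £6.55
Floor lamp £165.55: home furniture → 8.75% + 2.25% transit = 11% → £18.21
Subtotal = £796.97; tax = £74.01; total due = £870.98

£870.98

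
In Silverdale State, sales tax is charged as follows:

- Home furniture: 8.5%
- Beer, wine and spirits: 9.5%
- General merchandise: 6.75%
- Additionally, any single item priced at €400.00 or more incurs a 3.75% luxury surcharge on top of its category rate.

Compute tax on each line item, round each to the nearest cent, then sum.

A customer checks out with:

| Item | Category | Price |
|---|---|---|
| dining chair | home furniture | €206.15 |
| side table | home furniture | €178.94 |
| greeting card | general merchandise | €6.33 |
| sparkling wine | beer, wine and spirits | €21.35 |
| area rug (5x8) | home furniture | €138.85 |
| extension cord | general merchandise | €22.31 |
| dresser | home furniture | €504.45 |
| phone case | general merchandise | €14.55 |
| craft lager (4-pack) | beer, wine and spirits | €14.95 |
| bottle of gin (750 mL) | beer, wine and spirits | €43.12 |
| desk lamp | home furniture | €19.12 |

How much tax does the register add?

€118.43

Dining chair €206.15: home furniture → 8.5% → €17.52
Side table €178.94: home furniture → 8.5% → €15.21
Greeting card €6.33: general merchandise → 6.75% → €0.43
Sparkling wine €21.35: beer, wine and spirits → 9.5% → €2.03
Area rug (5x8) €138.85: home furniture → 8.5% → €11.80
Extension cord €22.31: general merchandise → 6.75% → €1.51
Dresser €504.45: home furniture → 8.5% + 3.75% surcharge = 12.25% → €61.80
Phone case €14.55: general merchandise → 6.75% → €0.98
Craft lager (4-pack) €14.95: beer, wine and spirits → 9.5% → €1.42
Bottle of gin (750 mL) €43.12: beer, wine and spirits → 9.5% → €4.10
Desk lamp €19.12: home furniture → 8.5% → €1.63
Total tax = €17.52 + €15.21 + €0.43 + €2.03 + €11.80 + €1.51 + €61.80 + €0.98 + €1.42 + €4.10 + €1.63 = €118.43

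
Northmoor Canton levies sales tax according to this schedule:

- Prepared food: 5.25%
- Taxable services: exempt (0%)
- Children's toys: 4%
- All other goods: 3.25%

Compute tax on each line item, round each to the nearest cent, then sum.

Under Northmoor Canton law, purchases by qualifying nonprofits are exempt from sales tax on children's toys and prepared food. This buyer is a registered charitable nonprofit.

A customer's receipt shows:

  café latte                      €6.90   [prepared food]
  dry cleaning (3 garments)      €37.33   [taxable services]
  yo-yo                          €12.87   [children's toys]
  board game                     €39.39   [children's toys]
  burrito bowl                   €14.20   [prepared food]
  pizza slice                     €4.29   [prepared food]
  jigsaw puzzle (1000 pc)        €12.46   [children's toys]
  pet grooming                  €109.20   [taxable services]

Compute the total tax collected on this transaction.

Café latte €6.90: prepared food, buyer-exempt → 0% → €0.00
Dry cleaning (3 garments) €37.33: taxable services → 0% → €0.00
Yo-yo €12.87: children's toys, buyer-exempt → 0% → €0.00
Board game €39.39: children's toys, buyer-exempt → 0% → €0.00
Burrito bowl €14.20: prepared food, buyer-exempt → 0% → €0.00
Pizza slice €4.29: prepared food, buyer-exempt → 0% → €0.00
Jigsaw puzzle (1000 pc) €12.46: children's toys, buyer-exempt → 0% → €0.00
Pet grooming €109.20: taxable services → 0% → €0.00
Total tax = €0.00

€0.00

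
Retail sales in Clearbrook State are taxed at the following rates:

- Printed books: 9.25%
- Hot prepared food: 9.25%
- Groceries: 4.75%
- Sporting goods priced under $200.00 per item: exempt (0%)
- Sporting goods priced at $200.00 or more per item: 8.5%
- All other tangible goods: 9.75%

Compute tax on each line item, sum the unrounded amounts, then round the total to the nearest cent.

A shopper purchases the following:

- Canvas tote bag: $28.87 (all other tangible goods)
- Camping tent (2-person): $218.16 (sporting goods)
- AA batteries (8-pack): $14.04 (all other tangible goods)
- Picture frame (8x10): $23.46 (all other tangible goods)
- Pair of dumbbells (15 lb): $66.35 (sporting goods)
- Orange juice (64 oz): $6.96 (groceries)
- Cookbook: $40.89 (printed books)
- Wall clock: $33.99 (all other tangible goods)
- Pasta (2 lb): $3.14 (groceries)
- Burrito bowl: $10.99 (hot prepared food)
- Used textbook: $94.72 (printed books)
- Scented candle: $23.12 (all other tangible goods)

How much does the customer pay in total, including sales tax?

$609.31

Canvas tote bag $28.87: all other tangible goods → 9.75% → $2.814825
Camping tent (2-person) $218.16: sporting goods, $200.00 or more → 8.5% → $18.5436
AA batteries (8-pack) $14.04: all other tangible goods → 9.75% → $1.3689
Picture frame (8x10) $23.46: all other tangible goods → 9.75% → $2.28735
Pair of dumbbells (15 lb) $66.35: sporting goods, under $200.00 → 0% → $0.00
Orange juice (64 oz) $6.96: groceries → 4.75% → $0.3306
Cookbook $40.89: printed books → 9.25% → $3.782325
Wall clock $33.99: all other tangible goods → 9.75% → $3.314025
Pasta (2 lb) $3.14: groceries → 4.75% → $0.14915
Burrito bowl $10.99: hot prepared food → 9.25% → $1.016575
Used textbook $94.72: printed books → 9.25% → $8.7616
Scented candle $23.12: all other tangible goods → 9.75% → $2.2542
Subtotal = $564.69; unrounded tax = $44.62315 → $44.62; total due = $609.31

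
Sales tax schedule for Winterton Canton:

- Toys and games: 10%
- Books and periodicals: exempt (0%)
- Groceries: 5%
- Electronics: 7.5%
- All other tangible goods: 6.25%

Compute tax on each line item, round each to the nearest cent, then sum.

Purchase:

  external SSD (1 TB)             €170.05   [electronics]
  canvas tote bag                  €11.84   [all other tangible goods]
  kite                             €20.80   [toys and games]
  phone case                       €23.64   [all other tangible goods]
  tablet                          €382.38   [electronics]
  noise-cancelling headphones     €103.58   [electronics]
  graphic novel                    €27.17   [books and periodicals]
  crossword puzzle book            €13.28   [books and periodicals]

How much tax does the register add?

€53.50

External SSD (1 TB) €170.05: electronics → 7.5% → €12.75
Canvas tote bag €11.84: all other tangible goods → 6.25% → €0.74
Kite €20.80: toys and games → 10% → €2.08
Phone case €23.64: all other tangible goods → 6.25% → €1.48
Tablet €382.38: electronics → 7.5% → €28.68
Noise-cancelling headphones €103.58: electronics → 7.5% → €7.77
Graphic novel €27.17: books and periodicals → 0% → €0.00
Crossword puzzle book €13.28: books and periodicals → 0% → €0.00
Total tax = €12.75 + €0.74 + €2.08 + €1.48 + €28.68 + €7.77 = €53.50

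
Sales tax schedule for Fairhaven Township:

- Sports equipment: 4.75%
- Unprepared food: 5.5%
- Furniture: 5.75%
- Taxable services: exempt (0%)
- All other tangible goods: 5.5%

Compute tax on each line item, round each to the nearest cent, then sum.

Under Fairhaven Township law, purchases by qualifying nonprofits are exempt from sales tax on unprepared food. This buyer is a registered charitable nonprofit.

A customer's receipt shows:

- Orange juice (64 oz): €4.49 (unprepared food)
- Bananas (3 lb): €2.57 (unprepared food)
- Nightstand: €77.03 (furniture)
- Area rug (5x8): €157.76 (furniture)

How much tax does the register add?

€13.50

Orange juice (64 oz) €4.49: unprepared food, buyer-exempt → 0% → €0.00
Bananas (3 lb) €2.57: unprepared food, buyer-exempt → 0% → €0.00
Nightstand €77.03: furniture → 5.75% → €4.43
Area rug (5x8) €157.76: furniture → 5.75% → €9.07
Total tax = €4.43 + €9.07 = €13.50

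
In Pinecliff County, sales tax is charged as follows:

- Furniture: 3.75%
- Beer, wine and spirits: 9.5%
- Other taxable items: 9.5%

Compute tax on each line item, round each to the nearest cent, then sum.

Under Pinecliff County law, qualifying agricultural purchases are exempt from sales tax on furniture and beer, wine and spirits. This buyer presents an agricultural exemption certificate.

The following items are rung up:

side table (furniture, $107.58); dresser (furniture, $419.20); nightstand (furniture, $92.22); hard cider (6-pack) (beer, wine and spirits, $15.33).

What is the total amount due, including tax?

$634.33

Side table $107.58: furniture, buyer-exempt → 0% → $0.00
Dresser $419.20: furniture, buyer-exempt → 0% → $0.00
Nightstand $92.22: furniture, buyer-exempt → 0% → $0.00
Hard cider (6-pack) $15.33: beer, wine and spirits, buyer-exempt → 0% → $0.00
Subtotal = $634.33; tax = $0.00; total due = $634.33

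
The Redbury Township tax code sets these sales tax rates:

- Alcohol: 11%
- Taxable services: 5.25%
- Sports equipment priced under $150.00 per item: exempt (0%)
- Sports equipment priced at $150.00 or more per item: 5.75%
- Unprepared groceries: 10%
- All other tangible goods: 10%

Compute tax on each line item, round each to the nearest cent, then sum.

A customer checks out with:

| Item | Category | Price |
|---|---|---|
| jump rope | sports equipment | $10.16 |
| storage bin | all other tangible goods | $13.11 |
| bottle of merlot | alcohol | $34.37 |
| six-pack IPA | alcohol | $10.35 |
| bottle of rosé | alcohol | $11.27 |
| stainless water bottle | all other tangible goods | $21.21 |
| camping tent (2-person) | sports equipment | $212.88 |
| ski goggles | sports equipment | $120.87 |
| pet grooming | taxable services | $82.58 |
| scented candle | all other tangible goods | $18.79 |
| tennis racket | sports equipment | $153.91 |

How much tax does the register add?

$36.90

Jump rope $10.16: sports equipment, under $150.00 → 0% → $0.00
Storage bin $13.11: all other tangible goods → 10% → $1.31
Bottle of merlot $34.37: alcohol → 11% → $3.78
Six-pack IPA $10.35: alcohol → 11% → $1.14
Bottle of rosé $11.27: alcohol → 11% → $1.24
Stainless water bottle $21.21: all other tangible goods → 10% → $2.12
Camping tent (2-person) $212.88: sports equipment, $150.00 or more → 5.75% → $12.24
Ski goggles $120.87: sports equipment, under $150.00 → 0% → $0.00
Pet grooming $82.58: taxable services → 5.25% → $4.34
Scented candle $18.79: all other tangible goods → 10% → $1.88
Tennis racket $153.91: sports equipment, $150.00 or more → 5.75% → $8.85
Total tax = $1.31 + $3.78 + $1.14 + $1.24 + $2.12 + $12.24 + $4.34 + $1.88 + $8.85 = $36.90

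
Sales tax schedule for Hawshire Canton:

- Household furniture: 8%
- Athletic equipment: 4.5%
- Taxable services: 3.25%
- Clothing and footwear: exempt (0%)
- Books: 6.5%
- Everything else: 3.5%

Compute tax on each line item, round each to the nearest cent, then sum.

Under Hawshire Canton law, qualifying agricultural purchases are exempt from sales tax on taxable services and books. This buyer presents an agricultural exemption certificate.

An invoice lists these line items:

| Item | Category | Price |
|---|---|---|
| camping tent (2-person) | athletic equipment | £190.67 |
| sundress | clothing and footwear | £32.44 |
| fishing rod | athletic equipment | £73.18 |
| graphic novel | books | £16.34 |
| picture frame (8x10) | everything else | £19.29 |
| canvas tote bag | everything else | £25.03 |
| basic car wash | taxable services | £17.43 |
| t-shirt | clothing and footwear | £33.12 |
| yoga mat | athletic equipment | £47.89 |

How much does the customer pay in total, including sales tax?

Camping tent (2-person) £190.67: athletic equipment → 4.5% → £8.58
Sundress £32.44: clothing and footwear → 0% → £0.00
Fishing rod £73.18: athletic equipment → 4.5% → £3.29
Graphic novel £16.34: books, buyer-exempt → 0% → £0.00
Picture frame (8x10) £19.29: everything else → 3.5% → £0.68
Canvas tote bag £25.03: everything else → 3.5% → £0.88
Basic car wash £17.43: taxable services, buyer-exempt → 0% → £0.00
T-shirt £33.12: clothing and footwear → 0% → £0.00
Yoga mat £47.89: athletic equipment → 4.5% → £2.16
Subtotal = £455.39; tax = £15.59; total due = £470.98

£470.98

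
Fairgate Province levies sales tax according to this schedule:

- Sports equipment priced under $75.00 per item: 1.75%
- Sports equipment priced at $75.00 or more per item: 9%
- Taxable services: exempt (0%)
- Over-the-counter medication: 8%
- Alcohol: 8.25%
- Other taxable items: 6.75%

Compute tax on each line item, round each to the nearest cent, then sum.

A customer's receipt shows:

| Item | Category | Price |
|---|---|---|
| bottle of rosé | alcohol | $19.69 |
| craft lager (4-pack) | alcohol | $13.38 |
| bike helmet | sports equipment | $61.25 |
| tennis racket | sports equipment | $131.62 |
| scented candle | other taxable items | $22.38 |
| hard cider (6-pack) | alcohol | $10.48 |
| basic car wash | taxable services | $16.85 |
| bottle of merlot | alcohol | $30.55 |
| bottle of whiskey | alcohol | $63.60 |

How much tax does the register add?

$25.78

Bottle of rosé $19.69: alcohol → 8.25% → $1.62
Craft lager (4-pack) $13.38: alcohol → 8.25% → $1.10
Bike helmet $61.25: sports equipment, under $75.00 → 1.75% → $1.07
Tennis racket $131.62: sports equipment, $75.00 or more → 9% → $11.85
Scented candle $22.38: other taxable items → 6.75% → $1.51
Hard cider (6-pack) $10.48: alcohol → 8.25% → $0.86
Basic car wash $16.85: taxable services → 0% → $0.00
Bottle of merlot $30.55: alcohol → 8.25% → $2.52
Bottle of whiskey $63.60: alcohol → 8.25% → $5.25
Total tax = $1.62 + $1.10 + $1.07 + $11.85 + $1.51 + $0.86 + $2.52 + $5.25 = $25.78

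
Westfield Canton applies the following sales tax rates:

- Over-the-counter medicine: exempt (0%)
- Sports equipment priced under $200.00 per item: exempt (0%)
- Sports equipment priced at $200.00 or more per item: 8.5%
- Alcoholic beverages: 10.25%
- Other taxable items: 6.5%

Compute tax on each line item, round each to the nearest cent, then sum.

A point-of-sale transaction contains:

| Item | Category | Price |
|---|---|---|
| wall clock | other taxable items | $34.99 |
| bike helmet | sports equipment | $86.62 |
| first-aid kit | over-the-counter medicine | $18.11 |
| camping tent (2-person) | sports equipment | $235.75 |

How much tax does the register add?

Wall clock $34.99: other taxable items → 6.5% → $2.27
Bike helmet $86.62: sports equipment, under $200.00 → 0% → $0.00
First-aid kit $18.11: over-the-counter medicine → 0% → $0.00
Camping tent (2-person) $235.75: sports equipment, $200.00 or more → 8.5% → $20.04
Total tax = $2.27 + $20.04 = $22.31

$22.31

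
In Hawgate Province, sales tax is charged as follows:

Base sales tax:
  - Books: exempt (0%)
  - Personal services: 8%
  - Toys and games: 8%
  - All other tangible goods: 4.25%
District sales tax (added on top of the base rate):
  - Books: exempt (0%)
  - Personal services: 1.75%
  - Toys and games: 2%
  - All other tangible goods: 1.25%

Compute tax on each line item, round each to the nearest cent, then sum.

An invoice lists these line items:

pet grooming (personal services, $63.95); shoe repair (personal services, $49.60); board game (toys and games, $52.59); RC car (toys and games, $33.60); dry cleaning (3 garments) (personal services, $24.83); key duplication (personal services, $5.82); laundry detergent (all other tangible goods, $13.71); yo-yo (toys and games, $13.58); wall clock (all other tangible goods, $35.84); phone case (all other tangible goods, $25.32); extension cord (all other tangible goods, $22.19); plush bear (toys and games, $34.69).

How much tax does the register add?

$32.85

Pet grooming $63.95: personal services → 8% + 1.75% district = 9.75% → $6.24
Shoe repair $49.60: personal services → 8% + 1.75% district = 9.75% → $4.84
Board game $52.59: toys and games → 8% + 2% district = 10% → $5.26
RC car $33.60: toys and games → 8% + 2% district = 10% → $3.36
Dry cleaning (3 garments) $24.83: personal services → 8% + 1.75% district = 9.75% → $2.42
Key duplication $5.82: personal services → 8% + 1.75% district = 9.75% → $0.57
Laundry detergent $13.71: all other tangible goods → 4.25% + 1.25% district = 5.5% → $0.75
Yo-yo $13.58: toys and games → 8% + 2% district = 10% → $1.36
Wall clock $35.84: all other tangible goods → 4.25% + 1.25% district = 5.5% → $1.97
Phone case $25.32: all other tangible goods → 4.25% + 1.25% district = 5.5% → $1.39
Extension cord $22.19: all other tangible goods → 4.25% + 1.25% district = 5.5% → $1.22
Plush bear $34.69: toys and games → 8% + 2% district = 10% → $3.47
Total tax = $6.24 + $4.84 + $5.26 + $3.36 + $2.42 + $0.57 + $0.75 + $1.36 + $1.97 + $1.39 + $1.22 + $3.47 = $32.85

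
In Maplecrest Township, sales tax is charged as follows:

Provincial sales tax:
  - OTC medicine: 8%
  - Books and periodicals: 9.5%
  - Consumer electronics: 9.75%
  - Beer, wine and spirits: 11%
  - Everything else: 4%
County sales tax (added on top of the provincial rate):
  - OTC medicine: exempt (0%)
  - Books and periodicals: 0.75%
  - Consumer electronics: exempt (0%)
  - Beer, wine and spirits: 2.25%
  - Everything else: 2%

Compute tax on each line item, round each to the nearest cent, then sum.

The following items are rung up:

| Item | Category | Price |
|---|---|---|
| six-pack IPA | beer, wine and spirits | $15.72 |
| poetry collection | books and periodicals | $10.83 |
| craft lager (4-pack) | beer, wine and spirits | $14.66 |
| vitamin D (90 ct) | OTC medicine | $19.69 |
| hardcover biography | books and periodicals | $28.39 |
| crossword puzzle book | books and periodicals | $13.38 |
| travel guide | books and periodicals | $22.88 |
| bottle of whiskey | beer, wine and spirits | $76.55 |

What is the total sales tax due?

Six-pack IPA $15.72: beer, wine and spirits → 11% + 2.25% county = 13.25% → $2.08
Poetry collection $10.83: books and periodicals → 9.5% + 0.75% county = 10.25% → $1.11
Craft lager (4-pack) $14.66: beer, wine and spirits → 11% + 2.25% county = 13.25% → $1.94
Vitamin D (90 ct) $19.69: OTC medicine → 8% + 0% county = 8% → $1.58
Hardcover biography $28.39: books and periodicals → 9.5% + 0.75% county = 10.25% → $2.91
Crossword puzzle book $13.38: books and periodicals → 9.5% + 0.75% county = 10.25% → $1.37
Travel guide $22.88: books and periodicals → 9.5% + 0.75% county = 10.25% → $2.35
Bottle of whiskey $76.55: beer, wine and spirits → 11% + 2.25% county = 13.25% → $10.14
Total tax = $2.08 + $1.11 + $1.94 + $1.58 + $2.91 + $1.37 + $2.35 + $10.14 = $23.48

$23.48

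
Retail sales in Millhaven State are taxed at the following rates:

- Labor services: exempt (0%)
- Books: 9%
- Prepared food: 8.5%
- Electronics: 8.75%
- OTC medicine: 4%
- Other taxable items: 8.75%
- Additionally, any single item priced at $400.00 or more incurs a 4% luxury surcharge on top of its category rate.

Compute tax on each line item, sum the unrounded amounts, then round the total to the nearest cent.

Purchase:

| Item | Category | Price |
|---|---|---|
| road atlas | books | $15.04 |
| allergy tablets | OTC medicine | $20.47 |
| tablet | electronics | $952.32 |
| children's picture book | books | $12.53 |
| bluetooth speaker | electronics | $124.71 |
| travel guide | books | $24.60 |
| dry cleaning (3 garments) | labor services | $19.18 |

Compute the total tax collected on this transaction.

$137.85

Road atlas $15.04: books → 9% → $1.3536
Allergy tablets $20.47: OTC medicine → 4% → $0.8188
Tablet $952.32: electronics → 8.75% + 4% surcharge = 12.75% → $121.4208
Children's picture book $12.53: books → 9% → $1.1277
Bluetooth speaker $124.71: electronics → 8.75% → $10.912125
Travel guide $24.60: books → 9% → $2.214
Dry cleaning (3 garments) $19.18: labor services → 0% → $0.00
Unrounded tax sum = $137.847025 → $137.85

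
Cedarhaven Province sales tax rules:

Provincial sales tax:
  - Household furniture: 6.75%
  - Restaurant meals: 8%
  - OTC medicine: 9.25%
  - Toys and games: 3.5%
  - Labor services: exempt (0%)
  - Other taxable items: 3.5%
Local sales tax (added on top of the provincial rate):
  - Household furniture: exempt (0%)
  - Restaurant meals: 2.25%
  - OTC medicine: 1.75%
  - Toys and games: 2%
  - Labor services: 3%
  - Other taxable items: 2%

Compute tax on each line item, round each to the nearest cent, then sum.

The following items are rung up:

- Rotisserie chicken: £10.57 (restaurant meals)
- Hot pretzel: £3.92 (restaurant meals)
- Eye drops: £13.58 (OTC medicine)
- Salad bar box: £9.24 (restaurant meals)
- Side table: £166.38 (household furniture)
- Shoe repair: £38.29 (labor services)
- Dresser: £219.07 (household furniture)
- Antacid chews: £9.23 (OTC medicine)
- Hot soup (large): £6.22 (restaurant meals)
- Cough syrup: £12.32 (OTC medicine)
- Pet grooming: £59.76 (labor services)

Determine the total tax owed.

Rotisserie chicken £10.57: restaurant meals → 8% + 2.25% local = 10.25% → £1.08
Hot pretzel £3.92: restaurant meals → 8% + 2.25% local = 10.25% → £0.40
Eye drops £13.58: OTC medicine → 9.25% + 1.75% local = 11% → £1.49
Salad bar box £9.24: restaurant meals → 8% + 2.25% local = 10.25% → £0.95
Side table £166.38: household furniture → 6.75% + 0% local = 6.75% → £11.23
Shoe repair £38.29: labor services → 0% + 3% local = 3% → £1.15
Dresser £219.07: household furniture → 6.75% + 0% local = 6.75% → £14.79
Antacid chews £9.23: OTC medicine → 9.25% + 1.75% local = 11% → £1.02
Hot soup (large) £6.22: restaurant meals → 8% + 2.25% local = 10.25% → £0.64
Cough syrup £12.32: OTC medicine → 9.25% + 1.75% local = 11% → £1.36
Pet grooming £59.76: labor services → 0% + 3% local = 3% → £1.79
Total tax = £1.08 + £0.40 + £1.49 + £0.95 + £11.23 + £1.15 + £14.79 + £1.02 + £0.64 + £1.36 + £1.79 = £35.90

£35.90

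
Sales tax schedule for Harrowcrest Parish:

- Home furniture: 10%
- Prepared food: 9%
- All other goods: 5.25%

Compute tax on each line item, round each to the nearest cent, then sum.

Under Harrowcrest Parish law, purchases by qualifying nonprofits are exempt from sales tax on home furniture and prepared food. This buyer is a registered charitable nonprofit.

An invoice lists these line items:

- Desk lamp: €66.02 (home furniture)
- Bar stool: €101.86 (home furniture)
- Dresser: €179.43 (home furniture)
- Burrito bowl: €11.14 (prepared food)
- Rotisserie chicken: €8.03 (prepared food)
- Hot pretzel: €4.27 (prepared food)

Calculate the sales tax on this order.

Desk lamp €66.02: home furniture, buyer-exempt → 0% → €0.00
Bar stool €101.86: home furniture, buyer-exempt → 0% → €0.00
Dresser €179.43: home furniture, buyer-exempt → 0% → €0.00
Burrito bowl €11.14: prepared food, buyer-exempt → 0% → €0.00
Rotisserie chicken €8.03: prepared food, buyer-exempt → 0% → €0.00
Hot pretzel €4.27: prepared food, buyer-exempt → 0% → €0.00
Total tax = €0.00

€0.00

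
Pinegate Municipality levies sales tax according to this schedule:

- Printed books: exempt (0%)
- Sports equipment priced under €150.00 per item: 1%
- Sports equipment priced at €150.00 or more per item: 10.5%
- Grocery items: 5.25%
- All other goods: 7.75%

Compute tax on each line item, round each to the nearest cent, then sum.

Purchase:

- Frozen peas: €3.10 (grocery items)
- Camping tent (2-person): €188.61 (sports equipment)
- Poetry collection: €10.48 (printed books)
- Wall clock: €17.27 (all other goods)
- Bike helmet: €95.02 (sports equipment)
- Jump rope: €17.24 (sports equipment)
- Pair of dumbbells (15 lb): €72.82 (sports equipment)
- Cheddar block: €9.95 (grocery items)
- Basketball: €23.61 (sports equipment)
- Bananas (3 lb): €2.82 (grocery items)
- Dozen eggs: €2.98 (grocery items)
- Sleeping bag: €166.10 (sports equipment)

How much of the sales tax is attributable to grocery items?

€0.99

Frozen peas €3.10: grocery items → 5.25% → €0.16
Cheddar block €9.95: grocery items → 5.25% → €0.52
Bananas (3 lb) €2.82: grocery items → 5.25% → €0.15
Dozen eggs €2.98: grocery items → 5.25% → €0.16
Tax on grocery items = €0.16 + €0.52 + €0.15 + €0.16 = €0.99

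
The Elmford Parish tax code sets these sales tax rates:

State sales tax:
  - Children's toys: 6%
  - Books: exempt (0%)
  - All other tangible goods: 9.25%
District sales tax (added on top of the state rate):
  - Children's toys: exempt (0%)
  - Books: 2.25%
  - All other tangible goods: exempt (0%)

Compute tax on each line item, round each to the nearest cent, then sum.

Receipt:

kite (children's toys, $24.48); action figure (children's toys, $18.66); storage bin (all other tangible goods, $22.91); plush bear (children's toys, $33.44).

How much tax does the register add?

$6.72

Kite $24.48: children's toys → 6% + 0% district = 6% → $1.47
Action figure $18.66: children's toys → 6% + 0% district = 6% → $1.12
Storage bin $22.91: all other tangible goods → 9.25% + 0% district = 9.25% → $2.12
Plush bear $33.44: children's toys → 6% + 0% district = 6% → $2.01
Total tax = $1.47 + $1.12 + $2.12 + $2.01 = $6.72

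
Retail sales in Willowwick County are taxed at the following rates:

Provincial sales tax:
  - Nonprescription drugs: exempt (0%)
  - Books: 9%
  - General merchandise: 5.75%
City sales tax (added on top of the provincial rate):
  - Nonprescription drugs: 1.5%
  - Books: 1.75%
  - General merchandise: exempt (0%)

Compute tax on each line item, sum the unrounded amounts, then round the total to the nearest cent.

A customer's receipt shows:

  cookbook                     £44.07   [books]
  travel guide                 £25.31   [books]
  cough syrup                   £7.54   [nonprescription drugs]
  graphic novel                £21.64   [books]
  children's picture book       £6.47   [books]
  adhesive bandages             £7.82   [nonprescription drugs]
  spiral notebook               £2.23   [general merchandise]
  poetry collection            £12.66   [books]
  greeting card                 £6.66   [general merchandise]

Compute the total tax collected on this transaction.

Cookbook £44.07: books → 9% + 1.75% city = 10.75% → £4.737525
Travel guide £25.31: books → 9% + 1.75% city = 10.75% → £2.720825
Cough syrup £7.54: nonprescription drugs → 0% + 1.5% city = 1.5% → £0.1131
Graphic novel £21.64: books → 9% + 1.75% city = 10.75% → £2.3263
Children's picture book £6.47: books → 9% + 1.75% city = 10.75% → £0.695525
Adhesive bandages £7.82: nonprescription drugs → 0% + 1.5% city = 1.5% → £0.1173
Spiral notebook £2.23: general merchandise → 5.75% + 0% city = 5.75% → £0.128225
Poetry collection £12.66: books → 9% + 1.75% city = 10.75% → £1.36095
Greeting card £6.66: general merchandise → 5.75% + 0% city = 5.75% → £0.38295
Unrounded tax sum = £12.5827 → £12.58

£12.58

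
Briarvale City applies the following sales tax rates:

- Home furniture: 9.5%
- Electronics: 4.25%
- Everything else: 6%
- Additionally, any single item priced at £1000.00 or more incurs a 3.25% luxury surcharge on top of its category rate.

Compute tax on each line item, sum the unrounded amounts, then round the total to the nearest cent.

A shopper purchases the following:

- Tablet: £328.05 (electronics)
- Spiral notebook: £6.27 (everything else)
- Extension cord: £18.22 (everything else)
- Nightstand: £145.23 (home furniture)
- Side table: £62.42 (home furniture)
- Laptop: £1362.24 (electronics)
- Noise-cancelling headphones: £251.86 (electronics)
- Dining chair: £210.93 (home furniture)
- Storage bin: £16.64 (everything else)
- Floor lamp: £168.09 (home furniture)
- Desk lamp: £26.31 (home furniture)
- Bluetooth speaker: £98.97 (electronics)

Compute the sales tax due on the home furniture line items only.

Nightstand £145.23: home furniture → 9.5% → £13.79685
Side table £62.42: home furniture → 9.5% → £5.9299
Dining chair £210.93: home furniture → 9.5% → £20.03835
Floor lamp £168.09: home furniture → 9.5% → £15.96855
Desk lamp £26.31: home furniture → 9.5% → £2.49945
Tax on home furniture: unrounded sum = £58.2331 → £58.23

£58.23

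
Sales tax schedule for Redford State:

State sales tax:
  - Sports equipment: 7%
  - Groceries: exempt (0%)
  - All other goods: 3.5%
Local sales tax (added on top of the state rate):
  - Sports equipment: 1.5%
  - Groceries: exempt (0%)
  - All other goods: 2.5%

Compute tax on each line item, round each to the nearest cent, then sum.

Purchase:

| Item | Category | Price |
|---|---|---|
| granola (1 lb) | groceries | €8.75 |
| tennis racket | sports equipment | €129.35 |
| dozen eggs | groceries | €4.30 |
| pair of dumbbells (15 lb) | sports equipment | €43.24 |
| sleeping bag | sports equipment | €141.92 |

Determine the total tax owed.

Granola (1 lb) €8.75: groceries → 0% + 0% local = 0% → €0.00
Tennis racket €129.35: sports equipment → 7% + 1.5% local = 8.5% → €10.99
Dozen eggs €4.30: groceries → 0% + 0% local = 0% → €0.00
Pair of dumbbells (15 lb) €43.24: sports equipment → 7% + 1.5% local = 8.5% → €3.68
Sleeping bag €141.92: sports equipment → 7% + 1.5% local = 8.5% → €12.06
Total tax = €10.99 + €3.68 + €12.06 = €26.73

€26.73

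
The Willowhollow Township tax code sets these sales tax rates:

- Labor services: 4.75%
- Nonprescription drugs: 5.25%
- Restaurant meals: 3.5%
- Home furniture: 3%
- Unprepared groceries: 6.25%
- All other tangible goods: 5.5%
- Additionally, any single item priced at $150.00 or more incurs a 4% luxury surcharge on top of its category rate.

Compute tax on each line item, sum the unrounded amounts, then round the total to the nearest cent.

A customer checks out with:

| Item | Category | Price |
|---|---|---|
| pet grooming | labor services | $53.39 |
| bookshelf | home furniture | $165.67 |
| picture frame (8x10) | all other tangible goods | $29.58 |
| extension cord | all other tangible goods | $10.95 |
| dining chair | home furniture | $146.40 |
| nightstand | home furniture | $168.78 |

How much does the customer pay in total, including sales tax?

Pet grooming $53.39: labor services → 4.75% → $2.536025
Bookshelf $165.67: home furniture → 3% + 4% surcharge = 7% → $11.5969
Picture frame (8x10) $29.58: all other tangible goods → 5.5% → $1.6269
Extension cord $10.95: all other tangible goods → 5.5% → $0.60225
Dining chair $146.40: home furniture → 3% → $4.392
Nightstand $168.78: home furniture → 3% + 4% surcharge = 7% → $11.8146
Subtotal = $574.77; unrounded tax = $32.568675 → $32.57; total due = $607.34

$607.34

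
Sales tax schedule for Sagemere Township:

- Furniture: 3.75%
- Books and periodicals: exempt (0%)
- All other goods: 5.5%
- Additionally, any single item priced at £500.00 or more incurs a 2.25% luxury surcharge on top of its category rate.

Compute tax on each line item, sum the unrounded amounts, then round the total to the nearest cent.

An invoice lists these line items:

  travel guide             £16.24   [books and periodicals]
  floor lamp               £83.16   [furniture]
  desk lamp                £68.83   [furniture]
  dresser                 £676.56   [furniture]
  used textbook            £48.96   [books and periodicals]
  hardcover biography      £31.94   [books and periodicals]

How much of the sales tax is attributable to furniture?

£46.29

Floor lamp £83.16: furniture → 3.75% → £3.1185
Desk lamp £68.83: furniture → 3.75% → £2.581125
Dresser £676.56: furniture → 3.75% + 2.25% surcharge = 6% → £40.5936
Tax on furniture: unrounded sum = £46.293225 → £46.29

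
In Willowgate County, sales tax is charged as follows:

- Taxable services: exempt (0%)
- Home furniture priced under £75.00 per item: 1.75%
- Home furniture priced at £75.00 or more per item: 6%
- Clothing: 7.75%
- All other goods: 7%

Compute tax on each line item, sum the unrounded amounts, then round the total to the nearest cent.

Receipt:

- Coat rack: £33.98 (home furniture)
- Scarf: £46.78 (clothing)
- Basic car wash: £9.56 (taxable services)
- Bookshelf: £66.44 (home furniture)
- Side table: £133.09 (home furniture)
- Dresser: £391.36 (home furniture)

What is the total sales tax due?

Coat rack £33.98: home furniture, under £75.00 → 1.75% → £0.59465
Scarf £46.78: clothing → 7.75% → £3.62545
Basic car wash £9.56: taxable services → 0% → £0.00
Bookshelf £66.44: home furniture, under £75.00 → 1.75% → £1.1627
Side table £133.09: home furniture, £75.00 or more → 6% → £7.9854
Dresser £391.36: home furniture, £75.00 or more → 6% → £23.4816
Unrounded tax sum = £36.8498 → £36.85

£36.85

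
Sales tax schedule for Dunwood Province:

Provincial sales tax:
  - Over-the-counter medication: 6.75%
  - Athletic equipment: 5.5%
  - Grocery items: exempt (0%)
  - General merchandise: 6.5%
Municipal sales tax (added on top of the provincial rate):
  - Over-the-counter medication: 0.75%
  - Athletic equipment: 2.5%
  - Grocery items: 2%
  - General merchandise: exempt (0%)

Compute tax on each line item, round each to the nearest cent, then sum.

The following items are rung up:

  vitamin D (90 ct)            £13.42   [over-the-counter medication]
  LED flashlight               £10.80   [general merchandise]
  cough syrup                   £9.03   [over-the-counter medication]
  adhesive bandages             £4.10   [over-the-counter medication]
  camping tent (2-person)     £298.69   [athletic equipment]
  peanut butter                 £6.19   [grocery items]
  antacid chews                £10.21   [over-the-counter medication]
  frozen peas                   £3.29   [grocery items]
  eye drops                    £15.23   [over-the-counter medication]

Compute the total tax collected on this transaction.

Vitamin D (90 ct) £13.42: over-the-counter medication → 6.75% + 0.75% municipal = 7.5% → £1.01
LED flashlight £10.80: general merchandise → 6.5% + 0% municipal = 6.5% → £0.70
Cough syrup £9.03: over-the-counter medication → 6.75% + 0.75% municipal = 7.5% → £0.68
Adhesive bandages £4.10: over-the-counter medication → 6.75% + 0.75% municipal = 7.5% → £0.31
Camping tent (2-person) £298.69: athletic equipment → 5.5% + 2.5% municipal = 8% → £23.90
Peanut butter £6.19: grocery items → 0% + 2% municipal = 2% → £0.12
Antacid chews £10.21: over-the-counter medication → 6.75% + 0.75% municipal = 7.5% → £0.77
Frozen peas £3.29: grocery items → 0% + 2% municipal = 2% → £0.07
Eye drops £15.23: over-the-counter medication → 6.75% + 0.75% municipal = 7.5% → £1.14
Total tax = £1.01 + £0.70 + £0.68 + £0.31 + £23.90 + £0.12 + £0.77 + £0.07 + £1.14 = £28.70

£28.70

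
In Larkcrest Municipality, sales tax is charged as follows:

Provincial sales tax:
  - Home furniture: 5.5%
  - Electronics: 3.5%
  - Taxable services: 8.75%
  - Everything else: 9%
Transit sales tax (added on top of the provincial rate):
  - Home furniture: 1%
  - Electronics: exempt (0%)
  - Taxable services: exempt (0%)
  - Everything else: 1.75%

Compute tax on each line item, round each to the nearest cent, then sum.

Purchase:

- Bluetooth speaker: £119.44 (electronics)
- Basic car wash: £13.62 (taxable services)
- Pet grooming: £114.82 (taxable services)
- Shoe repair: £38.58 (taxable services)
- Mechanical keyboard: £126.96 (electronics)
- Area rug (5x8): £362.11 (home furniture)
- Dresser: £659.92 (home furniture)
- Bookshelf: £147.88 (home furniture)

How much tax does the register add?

£99.28

Bluetooth speaker £119.44: electronics → 3.5% + 0% transit = 3.5% → £4.18
Basic car wash £13.62: taxable services → 8.75% + 0% transit = 8.75% → £1.19
Pet grooming £114.82: taxable services → 8.75% + 0% transit = 8.75% → £10.05
Shoe repair £38.58: taxable services → 8.75% + 0% transit = 8.75% → £3.38
Mechanical keyboard £126.96: electronics → 3.5% + 0% transit = 3.5% → £4.44
Area rug (5x8) £362.11: home furniture → 5.5% + 1% transit = 6.5% → £23.54
Dresser £659.92: home furniture → 5.5% + 1% transit = 6.5% → £42.89
Bookshelf £147.88: home furniture → 5.5% + 1% transit = 6.5% → £9.61
Total tax = £4.18 + £1.19 + £10.05 + £3.38 + £4.44 + £23.54 + £42.89 + £9.61 = £99.28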